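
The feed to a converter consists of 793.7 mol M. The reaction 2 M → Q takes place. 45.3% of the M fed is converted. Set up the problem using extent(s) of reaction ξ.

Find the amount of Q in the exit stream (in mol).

180 mol

M reacted = 0.453 × 793.7 = 359.5 mol; ν_M = −2, so ξ = 359.5/2 = 179.8 mol.
Outlet amounts (n = n₀ + ν ξ):
  M: 793.7 − 2(179.8) = 434.2
  Q: 0 + 1(179.8) = 179.8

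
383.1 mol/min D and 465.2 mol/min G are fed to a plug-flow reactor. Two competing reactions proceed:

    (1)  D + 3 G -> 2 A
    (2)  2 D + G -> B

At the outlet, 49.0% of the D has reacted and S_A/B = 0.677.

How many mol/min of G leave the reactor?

Conversion of D: D consumed = 0.49 × 383.1 = 187.7 mol/min = 1ξ₁ + 2ξ₂.
Selectivity: 2ξ₁ / (1ξ₂) = 0.677 → ξ₁ = 0.3385 ξ₂.
Substitute: (1·0.3385 + 2) ξ₂ = 187.7 → ξ₂ = 80.27 mol/min, ξ₁ = 27.17 mol/min.
Outlet amounts (n = n₀ + Σ ν·ξ):
  D: 383.1 − 1(27.17) − 2(80.27) = 195.4
  G: 465.2 − 3(27.17) − 1(80.27) = 303.4
  A: 0 + 2(27.17) = 54.34
  B: 0 + 1(80.27) = 80.27

303 mol/min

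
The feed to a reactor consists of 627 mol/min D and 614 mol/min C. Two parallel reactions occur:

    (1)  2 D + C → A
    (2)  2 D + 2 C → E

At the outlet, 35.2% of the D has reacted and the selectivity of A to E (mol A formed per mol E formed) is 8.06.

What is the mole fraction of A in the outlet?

Conversion of D: D consumed = 0.352 × 627 = 220.7 mol/min = 2ξ₁ + 2ξ₂.
Selectivity: 1ξ₁ / (1ξ₂) = 8.06 → ξ₁ = 8.06 ξ₂.
Substitute: (2·8.06 + 2) ξ₂ = 220.7 → ξ₂ = 12.18 mol/min, ξ₁ = 98.17 mol/min.
Outlet amounts (n = n₀ + Σ ν·ξ):
  D: 627 − 2(98.17) − 2(12.18) = 406.3
  C: 614 − 1(98.17) − 2(12.18) = 491.5
  A: 0 + 1(98.17) = 98.17
  E: 0 + 1(12.18) = 12.18
Total out = 1008 mol/min; y_A = 98.17 / 1008 = 0.09738.

0.0974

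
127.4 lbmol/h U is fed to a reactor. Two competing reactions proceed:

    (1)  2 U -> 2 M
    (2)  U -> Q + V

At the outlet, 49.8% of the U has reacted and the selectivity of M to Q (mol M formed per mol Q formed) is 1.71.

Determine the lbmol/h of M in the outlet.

Conversion of U: U consumed = 0.498 × 127.4 = 63.45 lbmol/h = 2ξ₁ + 1ξ₂.
Selectivity: 2ξ₁ / (1ξ₂) = 1.71 → ξ₁ = 0.855 ξ₂.
Substitute: (2·0.855 + 1) ξ₂ = 63.45 → ξ₂ = 23.41 lbmol/h, ξ₁ = 20.02 lbmol/h.
Outlet amounts (n = n₀ + Σ ν·ξ):
  U: 127.4 − 2(20.02) − 1(23.41) = 63.95
  M: 0 + 2(20.02) = 40.03
  Q: 0 + 1(23.41) = 23.41
  V: 0 + 1(23.41) = 23.41

40 lbmol/h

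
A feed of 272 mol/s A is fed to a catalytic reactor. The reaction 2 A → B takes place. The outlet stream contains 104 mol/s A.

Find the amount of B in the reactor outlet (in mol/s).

84 mol/s

For A: n = n₀ − 2ξ → 104 = 272 − 2ξ, giving ξ = 84 mol/s.
Outlet amounts (n = n₀ + ν ξ):
  A: 272 − 2(84) = 104
  B: 0 + 1(84) = 84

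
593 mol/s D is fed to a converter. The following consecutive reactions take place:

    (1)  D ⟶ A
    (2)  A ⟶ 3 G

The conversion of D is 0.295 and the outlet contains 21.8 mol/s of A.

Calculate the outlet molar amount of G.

459 mol/s

Conversion of D: D consumed = 1ξ₁ = 0.295 × 593 → ξ₁ = 174.9 mol/s.
A balance: n_A = 0 + 1ξ₁ − 1ξ₂ = 21.8 → ξ₂ = (1·174.9 − 21.8)/1 = 153.1 mol/s.
Outlet amounts (n = n₀ + Σ ν·ξ):
  D: 593 − 1(174.9) = 418.1
  A: 0 + 1(174.9) − 1(153.1) = 21.8
  G: 0 + 3(153.1) = 459.4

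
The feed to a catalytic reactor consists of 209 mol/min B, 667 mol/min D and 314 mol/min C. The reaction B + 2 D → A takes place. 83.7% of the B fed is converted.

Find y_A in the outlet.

B reacted = 0.837 × 209 = 174.9 mol/min; ν_B = −1, so ξ = 174.9/1 = 174.9 mol/min.
Outlet amounts (n = n₀ + ν ξ):
  B: 209 − 1(174.9) = 34.07
  D: 667 − 2(174.9) = 317.1
  A: 0 + 1(174.9) = 174.9
  C: 314 (inert)
Total out = 840.1 mol/min; y_A = 174.9 / 840.1 = 0.2082.

0.208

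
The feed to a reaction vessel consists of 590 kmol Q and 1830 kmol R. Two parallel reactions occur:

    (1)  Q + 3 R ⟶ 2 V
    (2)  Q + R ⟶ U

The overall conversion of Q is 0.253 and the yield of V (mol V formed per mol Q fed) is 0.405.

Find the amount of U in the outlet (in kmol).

29.8 kmol

Yield of V: 2ξ₁ / 590 = 0.405 → ξ₁ = 119.5 kmol.
Conversion of Q: 1ξ₁ + 1ξ₂ = 0.253 × 590 = 149.3 → ξ₂ = 29.8 kmol.
Outlet amounts (n = n₀ + Σ ν·ξ):
  Q: 590 − 1(119.5) − 1(29.8) = 440.7
  R: 1830 − 3(119.5) − 1(29.8) = 1442
  V: 0 + 2(119.5) = 239
  U: 0 + 1(29.8) = 29.8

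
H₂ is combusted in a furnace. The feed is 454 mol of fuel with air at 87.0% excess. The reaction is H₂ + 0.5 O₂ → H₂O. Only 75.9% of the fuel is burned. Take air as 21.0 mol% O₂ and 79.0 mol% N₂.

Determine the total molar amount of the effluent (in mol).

2300 mol

Stoichiometric O₂ = 0.5 × 454 = 227 mol; O₂ fed = 227 × 1.870 = 424.5 mol.
N₂ fed = 424.5 × 79/21 = 1597 mol.
Fuel reacted = 0.759 × 454 → ξ = 344.6 mol.
Outlet (n = n₀ + ν ξ):
  H₂: 454 − 1(344.6) = 109.4
  O₂: 424.5 − 0.5(344.6) = 252.2
  N₂: 1597 (inert)
  H₂O: 0 + 1(344.6) = 344.6
Total out = 109.4 + 252.2 + 1597 + 344.6 = 2303 mol.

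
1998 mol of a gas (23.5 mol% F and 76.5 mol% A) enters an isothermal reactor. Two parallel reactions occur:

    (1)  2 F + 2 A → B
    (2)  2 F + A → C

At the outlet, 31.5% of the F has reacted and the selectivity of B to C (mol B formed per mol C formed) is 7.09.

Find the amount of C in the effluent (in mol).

Conversion of F: F consumed = 0.315 × 469.5 = 147.9 mol = 2ξ₁ + 2ξ₂.
Selectivity: 1ξ₁ / (1ξ₂) = 7.09 → ξ₁ = 7.09 ξ₂.
Substitute: (2·7.09 + 2) ξ₂ = 147.9 → ξ₂ = 9.141 mol, ξ₁ = 64.81 mol.
Outlet amounts (n = n₀ + Σ ν·ξ):
  F: 469.5 − 2(64.81) − 2(9.141) = 321.6
  A: 1528 − 2(64.81) − 1(9.141) = 1390
  B: 0 + 1(64.81) = 64.81
  C: 0 + 1(9.141) = 9.141

9.14 mol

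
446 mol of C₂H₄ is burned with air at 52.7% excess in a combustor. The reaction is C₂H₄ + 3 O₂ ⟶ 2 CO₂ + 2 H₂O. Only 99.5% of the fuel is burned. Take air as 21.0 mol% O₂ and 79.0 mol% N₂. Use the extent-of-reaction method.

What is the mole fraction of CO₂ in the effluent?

0.0872

Stoichiometric O₂ = 3 × 446 = 1338 mol; O₂ fed = 1338 × 1.527 = 2043 mol.
N₂ fed = 2043 × 79/21 = 7686 mol.
Fuel reacted = 0.995 × 446 → ξ = 443.8 mol.
Outlet (n = n₀ + ν ξ):
  C₂H₄: 446 − 1(443.8) = 2.23
  O₂: 2043 − 3(443.8) = 711.8
  N₂: 7686 (inert)
  CO₂: 0 + 2(443.8) = 887.5
  H₂O: 0 + 2(443.8) = 887.5
Total out = 10180 mol; y_CO₂ = 887.5 / 10180 = 0.08723.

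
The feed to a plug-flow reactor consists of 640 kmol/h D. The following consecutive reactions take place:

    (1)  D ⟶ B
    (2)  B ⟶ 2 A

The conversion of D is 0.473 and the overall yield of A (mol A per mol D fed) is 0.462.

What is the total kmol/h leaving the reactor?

788 kmol/h

Conversion of D: D consumed = 1ξ₁ = 0.473 × 640 → ξ₁ = 302.7 kmol/h.
Yield of A: 2ξ₂ / 640 = 0.462 → ξ₂ = 147.8 kmol/h.
Outlet amounts (n = n₀ + Σ ν·ξ):
  D: 640 − 1(302.7) = 337.3
  B: 0 + 1(302.7) − 1(147.8) = 154.9
  A: 0 + 2(147.8) = 295.7
Total out = 337.3 + 154.9 + 295.7 = 787.8 kmol/h.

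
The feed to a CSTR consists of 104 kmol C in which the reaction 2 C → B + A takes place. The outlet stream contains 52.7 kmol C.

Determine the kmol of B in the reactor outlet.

For C: n = n₀ − 2ξ → 52.7 = 104 − 2ξ, giving ξ = 25.65 kmol.
Outlet amounts (n = n₀ + ν ξ):
  C: 104 − 2(25.65) = 52.7
  B: 0 + 1(25.65) = 25.65
  A: 0 + 1(25.65) = 25.65

25.6 kmol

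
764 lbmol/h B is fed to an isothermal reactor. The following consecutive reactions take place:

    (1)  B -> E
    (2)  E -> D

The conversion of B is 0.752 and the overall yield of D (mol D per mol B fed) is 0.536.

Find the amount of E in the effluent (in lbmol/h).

Conversion of B: B consumed = 1ξ₁ = 0.752 × 764 → ξ₁ = 574.5 lbmol/h.
Yield of D: 1ξ₂ / 764 = 0.536 → ξ₂ = 409.5 lbmol/h.
Outlet amounts (n = n₀ + Σ ν·ξ):
  B: 764 − 1(574.5) = 189.5
  E: 0 + 1(574.5) − 1(409.5) = 165
  D: 0 + 1(409.5) = 409.5

165 lbmol/h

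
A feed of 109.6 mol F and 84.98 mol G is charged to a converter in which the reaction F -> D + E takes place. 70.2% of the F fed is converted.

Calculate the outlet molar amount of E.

76.9 mol

F reacted = 0.702 × 109.6 = 76.94 mol; ν_F = −1, so ξ = 76.94/1 = 76.94 mol.
Outlet amounts (n = n₀ + ν ξ):
  F: 109.6 − 1(76.94) = 32.66
  D: 0 + 1(76.94) = 76.94
  E: 0 + 1(76.94) = 76.94
  G: 84.98 (inert)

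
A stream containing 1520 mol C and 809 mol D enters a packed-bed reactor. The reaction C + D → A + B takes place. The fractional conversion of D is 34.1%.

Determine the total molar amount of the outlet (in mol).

2330 mol

D reacted = 0.341 × 809 = 275.9 mol; ν_D = −1, so ξ = 275.9/1 = 275.9 mol.
Outlet amounts (n = n₀ + ν ξ):
  C: 1520 − 1(275.9) = 1244
  D: 809 − 1(275.9) = 533.1
  A: 0 + 1(275.9) = 275.9
  B: 0 + 1(275.9) = 275.9
Total out = 1244 + 533.1 + 275.9 + 275.9 = 2329 mol.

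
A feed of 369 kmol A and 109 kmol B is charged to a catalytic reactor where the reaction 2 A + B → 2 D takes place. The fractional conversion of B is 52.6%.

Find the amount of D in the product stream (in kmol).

115 kmol

B reacted = 0.526 × 109 = 57.33 kmol; ν_B = −1, so ξ = 57.33/1 = 57.33 kmol.
Outlet amounts (n = n₀ + ν ξ):
  A: 369 − 2(57.33) = 254.3
  B: 109 − 1(57.33) = 51.67
  D: 0 + 2(57.33) = 114.7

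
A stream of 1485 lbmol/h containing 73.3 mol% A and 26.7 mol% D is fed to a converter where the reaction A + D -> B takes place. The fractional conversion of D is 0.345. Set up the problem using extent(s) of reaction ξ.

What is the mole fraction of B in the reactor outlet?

0.101

D reacted = 0.345 × 396.5 = 136.8 lbmol/h; ν_D = −1, so ξ = 136.8/1 = 136.8 lbmol/h.
Outlet amounts (n = n₀ + ν ξ):
  A: 1089 − 1(136.8) = 951.7
  D: 396.5 − 1(136.8) = 259.7
  B: 0 + 1(136.8) = 136.8
Total out = 1348 lbmol/h; y_B = 136.8 / 1348 = 0.1015.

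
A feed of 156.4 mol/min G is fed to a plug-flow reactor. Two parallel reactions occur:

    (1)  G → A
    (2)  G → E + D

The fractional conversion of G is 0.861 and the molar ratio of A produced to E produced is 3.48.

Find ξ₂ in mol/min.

ξ₂ = 30.1 mol/min

Conversion of G: G consumed = 0.861 × 156.4 = 134.7 mol/min = 1ξ₁ + 1ξ₂.
Selectivity: 1ξ₁ / (1ξ₂) = 3.48 → ξ₁ = 3.48 ξ₂.
Substitute: (1·3.48 + 1) ξ₂ = 134.7 → ξ₂ = 30.06 mol/min, ξ₁ = 104.6 mol/min.
Outlet amounts (n = n₀ + Σ ν·ξ):
  G: 156.4 − 1(104.6) − 1(30.06) = 21.74
  A: 0 + 1(104.6) = 104.6
  E: 0 + 1(30.06) = 30.06
  D: 0 + 1(30.06) = 30.06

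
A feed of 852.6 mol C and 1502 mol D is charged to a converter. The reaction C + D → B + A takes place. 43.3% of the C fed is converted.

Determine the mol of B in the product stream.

C reacted = 0.433 × 852.6 = 369.2 mol; ν_C = −1, so ξ = 369.2/1 = 369.2 mol.
Outlet amounts (n = n₀ + ν ξ):
  C: 852.6 − 1(369.2) = 483.4
  D: 1502 − 1(369.2) = 1133
  B: 0 + 1(369.2) = 369.2
  A: 0 + 1(369.2) = 369.2

369 mol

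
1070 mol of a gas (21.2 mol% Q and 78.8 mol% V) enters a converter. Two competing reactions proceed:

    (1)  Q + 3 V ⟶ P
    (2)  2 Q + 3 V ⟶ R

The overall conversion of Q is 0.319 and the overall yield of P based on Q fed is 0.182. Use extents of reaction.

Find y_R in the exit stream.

Yield of P: 1ξ₁ / 226.8 = 0.182 → ξ₁ = 41.28 mol.
Conversion of Q: 1ξ₁ + 2ξ₂ = 0.319 × 226.8 = 72.36 → ξ₂ = 15.54 mol.
Outlet amounts (n = n₀ + Σ ν·ξ):
  Q: 226.8 − 1(41.28) − 2(15.54) = 154.5
  V: 843.2 − 3(41.28) − 3(15.54) = 672.7
  P: 0 + 1(41.28) = 41.28
  R: 0 + 1(15.54) = 15.54
Total out = 884 mol; y_R = 15.54 / 884 = 0.01758.

0.0176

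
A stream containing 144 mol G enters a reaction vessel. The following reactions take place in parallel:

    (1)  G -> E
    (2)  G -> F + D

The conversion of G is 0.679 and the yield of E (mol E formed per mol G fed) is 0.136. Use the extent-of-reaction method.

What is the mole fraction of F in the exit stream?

0.352

Yield of E: 1ξ₁ / 144 = 0.136 → ξ₁ = 19.58 mol.
Conversion of G: 1ξ₁ + 1ξ₂ = 0.679 × 144 = 97.78 → ξ₂ = 78.19 mol.
Outlet amounts (n = n₀ + Σ ν·ξ):
  G: 144 − 1(19.58) − 1(78.19) = 46.22
  E: 0 + 1(19.58) = 19.58
  F: 0 + 1(78.19) = 78.19
  D: 0 + 1(78.19) = 78.19
Total out = 222.2 mol; y_F = 78.19 / 222.2 = 0.3519.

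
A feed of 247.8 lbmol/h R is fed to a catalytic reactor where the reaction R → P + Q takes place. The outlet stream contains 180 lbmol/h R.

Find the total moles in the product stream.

For R: n = n₀ − 1ξ → 180 = 247.8 − 1ξ, giving ξ = 67.8 lbmol/h.
Outlet amounts (n = n₀ + ν ξ):
  R: 247.8 − 1(67.8) = 180
  P: 0 + 1(67.8) = 67.8
  Q: 0 + 1(67.8) = 67.8
Total out = 180 + 67.8 + 67.8 = 315.6 lbmol/h.

316 lbmol/h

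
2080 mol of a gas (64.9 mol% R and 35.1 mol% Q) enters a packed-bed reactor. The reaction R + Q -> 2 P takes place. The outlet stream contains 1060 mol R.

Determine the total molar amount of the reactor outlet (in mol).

2080 mol

For R: n = n₀ − 1ξ → 1060 = 1350 − 1ξ, giving ξ = 289.9 mol.
Outlet amounts (n = n₀ + ν ξ):
  R: 1350 − 1(289.9) = 1060
  Q: 730.1 − 1(289.9) = 440.2
  P: 0 + 2(289.9) = 579.8
Total out = 1060 + 440.2 + 579.8 = 2080 mol.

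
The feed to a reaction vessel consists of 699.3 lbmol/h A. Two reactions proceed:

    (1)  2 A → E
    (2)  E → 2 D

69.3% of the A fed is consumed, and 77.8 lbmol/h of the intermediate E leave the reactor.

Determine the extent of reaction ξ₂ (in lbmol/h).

ξ₂ = 165 lbmol/h

Conversion of A: A consumed = 2ξ₁ = 0.693 × 699.3 → ξ₁ = 242.3 lbmol/h.
E balance: n_E = 0 + 1ξ₁ − 1ξ₂ = 77.8 → ξ₂ = (1·242.3 − 77.8)/1 = 164.5 lbmol/h.
Outlet amounts (n = n₀ + Σ ν·ξ):
  A: 699.3 − 2(242.3) = 214.7
  E: 0 + 1(242.3) − 1(164.5) = 77.8
  D: 0 + 2(164.5) = 329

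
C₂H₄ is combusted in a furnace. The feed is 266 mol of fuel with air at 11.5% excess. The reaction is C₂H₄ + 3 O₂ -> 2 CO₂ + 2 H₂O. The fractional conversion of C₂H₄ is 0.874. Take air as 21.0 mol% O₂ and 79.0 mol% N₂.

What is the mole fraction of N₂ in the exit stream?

0.743

Stoichiometric O₂ = 3 × 266 = 798 mol; O₂ fed = 798 × 1.115 = 889.8 mol.
N₂ fed = 889.8 × 79/21 = 3347 mol.
Fuel reacted = 0.874 × 266 → ξ = 232.5 mol.
Outlet (n = n₀ + ν ξ):
  C₂H₄: 266 − 1(232.5) = 33.52
  O₂: 889.8 − 3(232.5) = 192.3
  N₂: 3347 (inert)
  CO₂: 0 + 2(232.5) = 465
  H₂O: 0 + 2(232.5) = 465
Total out = 4503 mol; y_N₂ = 3347 / 4503 = 0.7433.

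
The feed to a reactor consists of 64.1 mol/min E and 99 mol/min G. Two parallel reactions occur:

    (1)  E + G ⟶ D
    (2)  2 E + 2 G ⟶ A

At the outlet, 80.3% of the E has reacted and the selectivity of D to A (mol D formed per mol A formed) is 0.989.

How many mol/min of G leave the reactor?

47.5 mol/min

Conversion of E: E consumed = 0.803 × 64.1 = 51.47 mol/min = 1ξ₁ + 2ξ₂.
Selectivity: 1ξ₁ / (1ξ₂) = 0.989 → ξ₁ = 0.989 ξ₂.
Substitute: (1·0.989 + 2) ξ₂ = 51.47 → ξ₂ = 17.22 mol/min, ξ₁ = 17.03 mol/min.
Outlet amounts (n = n₀ + Σ ν·ξ):
  E: 64.1 − 1(17.03) − 2(17.22) = 12.63
  G: 99 − 1(17.03) − 2(17.22) = 47.53
  D: 0 + 1(17.03) = 17.03
  A: 0 + 1(17.22) = 17.22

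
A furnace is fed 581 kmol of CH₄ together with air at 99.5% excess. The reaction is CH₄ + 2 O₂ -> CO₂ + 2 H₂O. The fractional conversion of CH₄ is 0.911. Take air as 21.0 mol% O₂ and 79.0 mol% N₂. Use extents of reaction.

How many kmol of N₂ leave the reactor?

Stoichiometric O₂ = 2 × 581 = 1162 kmol; O₂ fed = 1162 × 1.995 = 2318 kmol.
N₂ fed = 2318 × 79/21 = 8721 kmol.
Fuel reacted = 0.911 × 581 → ξ = 529.3 kmol.
Outlet (n = n₀ + ν ξ):
  CH₄: 581 − 1(529.3) = 51.71
  O₂: 2318 − 2(529.3) = 1260
  N₂: 8721 (inert)
  CO₂: 0 + 1(529.3) = 529.3
  H₂O: 0 + 2(529.3) = 1059

8720 kmol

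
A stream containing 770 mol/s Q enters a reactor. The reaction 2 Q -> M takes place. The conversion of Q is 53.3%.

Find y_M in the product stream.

Q reacted = 0.533 × 770 = 410.4 mol/s; ν_Q = −2, so ξ = 410.4/2 = 205.2 mol/s.
Outlet amounts (n = n₀ + ν ξ):
  Q: 770 − 2(205.2) = 359.6
  M: 0 + 1(205.2) = 205.2
Total out = 564.8 mol/s; y_M = 205.2 / 564.8 = 0.3633.

0.363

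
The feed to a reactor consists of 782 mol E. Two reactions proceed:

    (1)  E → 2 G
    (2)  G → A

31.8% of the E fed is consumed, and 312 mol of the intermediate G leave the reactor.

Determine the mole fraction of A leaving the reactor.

Conversion of E: E consumed = 1ξ₁ = 0.318 × 782 → ξ₁ = 248.7 mol.
G balance: n_G = 0 + 2ξ₁ − 1ξ₂ = 312 → ξ₂ = (2·248.7 − 312)/1 = 185.4 mol.
Outlet amounts (n = n₀ + Σ ν·ξ):
  E: 782 − 1(248.7) = 533.3
  G: 0 + 2(248.7) − 1(185.4) = 312
  A: 0 + 1(185.4) = 185.4
Total out = 1031 mol; y_A = 185.4 / 1031 = 0.1798.

0.18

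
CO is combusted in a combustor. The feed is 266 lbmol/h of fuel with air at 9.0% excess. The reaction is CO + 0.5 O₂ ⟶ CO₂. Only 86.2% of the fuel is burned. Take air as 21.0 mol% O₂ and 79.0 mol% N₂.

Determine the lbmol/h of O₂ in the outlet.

30.3 lbmol/h

Stoichiometric O₂ = 0.5 × 266 = 133 lbmol/h; O₂ fed = 133 × 1.090 = 145 lbmol/h.
N₂ fed = 145 × 79/21 = 545.4 lbmol/h.
Fuel reacted = 0.862 × 266 → ξ = 229.3 lbmol/h.
Outlet (n = n₀ + ν ξ):
  CO: 266 − 1(229.3) = 36.71
  O₂: 145 − 0.5(229.3) = 30.32
  N₂: 545.4 (inert)
  CO₂: 0 + 1(229.3) = 229.3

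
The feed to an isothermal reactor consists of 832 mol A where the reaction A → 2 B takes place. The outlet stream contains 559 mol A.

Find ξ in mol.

For A: n = n₀ − 1ξ → 559 = 832 − 1ξ, giving ξ = 273 mol.
Outlet amounts (n = n₀ + ν ξ):
  A: 832 − 1(273) = 559
  B: 0 + 2(273) = 546

ξ = 273 mol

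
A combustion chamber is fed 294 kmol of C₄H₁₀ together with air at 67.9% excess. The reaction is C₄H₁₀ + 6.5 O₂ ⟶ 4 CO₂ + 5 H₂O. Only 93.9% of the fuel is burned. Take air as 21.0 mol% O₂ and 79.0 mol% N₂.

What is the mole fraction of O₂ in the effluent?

0.0885

Stoichiometric O₂ = 6.5 × 294 = 1911 kmol; O₂ fed = 1911 × 1.679 = 3209 kmol.
N₂ fed = 3209 × 79/21 = 12070 kmol.
Fuel reacted = 0.939 × 294 → ξ = 276.1 kmol.
Outlet (n = n₀ + ν ξ):
  C₄H₁₀: 294 − 1(276.1) = 17.93
  O₂: 3209 − 6.5(276.1) = 1414
  N₂: 12070 (inert)
  CO₂: 0 + 4(276.1) = 1104
  H₂O: 0 + 5(276.1) = 1380
Total out = 15990 kmol; y_O₂ = 1414 / 15990 = 0.08846.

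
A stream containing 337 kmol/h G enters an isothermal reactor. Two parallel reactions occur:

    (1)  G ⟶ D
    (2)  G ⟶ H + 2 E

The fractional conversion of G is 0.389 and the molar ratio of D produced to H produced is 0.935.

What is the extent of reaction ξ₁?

ξ₁ = 63.3 kmol/h

Conversion of G: G consumed = 0.389 × 337 = 131.1 kmol/h = 1ξ₁ + 1ξ₂.
Selectivity: 1ξ₁ / (1ξ₂) = 0.935 → ξ₁ = 0.935 ξ₂.
Substitute: (1·0.935 + 1) ξ₂ = 131.1 → ξ₂ = 67.75 kmol/h, ξ₁ = 63.34 kmol/h.
Outlet amounts (n = n₀ + Σ ν·ξ):
  G: 337 − 1(63.34) − 1(67.75) = 205.9
  D: 0 + 1(63.34) = 63.34
  H: 0 + 1(67.75) = 67.75
  E: 0 + 2(67.75) = 135.5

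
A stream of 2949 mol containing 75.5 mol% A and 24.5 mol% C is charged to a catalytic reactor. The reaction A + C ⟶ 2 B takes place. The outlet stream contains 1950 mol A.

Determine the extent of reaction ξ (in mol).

For A: n = n₀ − 1ξ → 1950 = 2226 − 1ξ, giving ξ = 276.5 mol.
Outlet amounts (n = n₀ + ν ξ):
  A: 2226 − 1(276.5) = 1950
  C: 722.5 − 1(276.5) = 446
  B: 0 + 2(276.5) = 553

ξ = 276 mol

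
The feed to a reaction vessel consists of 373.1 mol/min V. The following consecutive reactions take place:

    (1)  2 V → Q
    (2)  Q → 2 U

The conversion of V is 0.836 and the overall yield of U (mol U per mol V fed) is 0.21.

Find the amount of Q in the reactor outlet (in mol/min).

117 mol/min

Conversion of V: V consumed = 2ξ₁ = 0.836 × 373.1 → ξ₁ = 156 mol/min.
Yield of U: 2ξ₂ / 373.1 = 0.21 → ξ₂ = 39.18 mol/min.
Outlet amounts (n = n₀ + Σ ν·ξ):
  V: 373.1 − 2(156) = 61.19
  Q: 0 + 1(156) − 1(39.18) = 116.8
  U: 0 + 2(39.18) = 78.35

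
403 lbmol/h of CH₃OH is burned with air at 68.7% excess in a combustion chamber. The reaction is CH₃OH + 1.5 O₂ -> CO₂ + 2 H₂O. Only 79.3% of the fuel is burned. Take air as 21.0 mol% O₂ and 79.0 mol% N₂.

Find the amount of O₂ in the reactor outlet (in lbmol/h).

Stoichiometric O₂ = 1.5 × 403 = 604.5 lbmol/h; O₂ fed = 604.5 × 1.687 = 1020 lbmol/h.
N₂ fed = 1020 × 79/21 = 3836 lbmol/h.
Fuel reacted = 0.793 × 403 → ξ = 319.6 lbmol/h.
Outlet (n = n₀ + ν ξ):
  CH₃OH: 403 − 1(319.6) = 83.42
  O₂: 1020 − 1.5(319.6) = 540.4
  N₂: 3836 (inert)
  CO₂: 0 + 1(319.6) = 319.6
  H₂O: 0 + 2(319.6) = 639.2

540 lbmol/h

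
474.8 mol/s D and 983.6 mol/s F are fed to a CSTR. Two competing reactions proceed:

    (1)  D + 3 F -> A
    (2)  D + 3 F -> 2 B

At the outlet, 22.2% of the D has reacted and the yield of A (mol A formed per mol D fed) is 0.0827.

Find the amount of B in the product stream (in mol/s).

132 mol/s

Yield of A: 1ξ₁ / 474.8 = 0.0827 → ξ₁ = 39.27 mol/s.
Conversion of D: 1ξ₁ + 1ξ₂ = 0.222 × 474.8 = 105.4 → ξ₂ = 66.14 mol/s.
Outlet amounts (n = n₀ + Σ ν·ξ):
  D: 474.8 − 1(39.27) − 1(66.14) = 369.4
  F: 983.6 − 3(39.27) − 3(66.14) = 667.4
  A: 0 + 1(39.27) = 39.27
  B: 0 + 2(66.14) = 132.3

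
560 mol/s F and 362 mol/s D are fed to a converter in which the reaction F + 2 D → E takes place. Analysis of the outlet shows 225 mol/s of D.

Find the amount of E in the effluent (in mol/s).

68.5 mol/s

For D: n = n₀ − 2ξ → 225 = 362 − 2ξ, giving ξ = 68.5 mol/s.
Outlet amounts (n = n₀ + ν ξ):
  F: 560 − 1(68.5) = 491.5
  D: 362 − 2(68.5) = 225
  E: 0 + 1(68.5) = 68.5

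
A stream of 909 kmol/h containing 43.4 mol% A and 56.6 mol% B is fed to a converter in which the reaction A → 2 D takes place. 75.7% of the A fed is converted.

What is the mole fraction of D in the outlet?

A reacted = 0.757 × 394.5 = 298.6 kmol/h; ν_A = −1, so ξ = 298.6/1 = 298.6 kmol/h.
Outlet amounts (n = n₀ + ν ξ):
  A: 394.5 − 1(298.6) = 95.86
  D: 0 + 2(298.6) = 597.3
  B: 514.5 (inert)
Total out = 1208 kmol/h; y_D = 597.3 / 1208 = 0.4946.

0.495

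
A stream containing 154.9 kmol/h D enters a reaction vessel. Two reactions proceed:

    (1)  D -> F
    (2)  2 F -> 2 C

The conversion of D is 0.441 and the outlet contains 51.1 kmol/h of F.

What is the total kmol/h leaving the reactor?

155 kmol/h

Conversion of D: D consumed = 1ξ₁ = 0.441 × 154.9 → ξ₁ = 68.31 kmol/h.
F balance: n_F = 0 + 1ξ₁ − 2ξ₂ = 51.1 → ξ₂ = (1·68.31 − 51.1)/2 = 8.605 kmol/h.
Outlet amounts (n = n₀ + Σ ν·ξ):
  D: 154.9 − 1(68.31) = 86.59
  F: 0 + 1(68.31) − 2(8.605) = 51.1
  C: 0 + 2(8.605) = 17.21
Total out = 86.59 + 51.1 + 17.21 = 154.9 kmol/h.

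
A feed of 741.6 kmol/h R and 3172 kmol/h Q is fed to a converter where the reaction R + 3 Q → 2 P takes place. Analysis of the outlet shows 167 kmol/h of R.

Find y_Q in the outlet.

0.524

For R: n = n₀ − 1ξ → 167 = 741.6 − 1ξ, giving ξ = 574.6 kmol/h.
Outlet amounts (n = n₀ + ν ξ):
  R: 741.6 − 1(574.6) = 167
  Q: 3172 − 3(574.6) = 1448
  P: 0 + 2(574.6) = 1149
Total out = 2764 kmol/h; y_Q = 1448 / 2764 = 0.5239.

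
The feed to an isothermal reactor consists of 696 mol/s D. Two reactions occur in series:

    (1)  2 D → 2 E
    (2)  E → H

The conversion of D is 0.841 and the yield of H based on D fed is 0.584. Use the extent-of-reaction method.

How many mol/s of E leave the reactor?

Conversion of D: D consumed = 2ξ₁ = 0.841 × 696 → ξ₁ = 292.7 mol/s.
Yield of H: 1ξ₂ / 696 = 0.584 → ξ₂ = 406.5 mol/s.
Outlet amounts (n = n₀ + Σ ν·ξ):
  D: 696 − 2(292.7) = 110.7
  E: 0 + 2(292.7) − 1(406.5) = 178.9
  H: 0 + 1(406.5) = 406.5

179 mol/s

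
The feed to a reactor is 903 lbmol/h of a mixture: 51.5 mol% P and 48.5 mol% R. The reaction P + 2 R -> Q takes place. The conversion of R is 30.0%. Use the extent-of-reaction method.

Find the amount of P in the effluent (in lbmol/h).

R reacted = 0.3 × 438 = 131.4 lbmol/h; ν_R = −2, so ξ = 131.4/2 = 65.69 lbmol/h.
Outlet amounts (n = n₀ + ν ξ):
  P: 465 − 1(65.69) = 399.4
  R: 438 − 2(65.69) = 306.6
  Q: 0 + 1(65.69) = 65.69

399 lbmol/h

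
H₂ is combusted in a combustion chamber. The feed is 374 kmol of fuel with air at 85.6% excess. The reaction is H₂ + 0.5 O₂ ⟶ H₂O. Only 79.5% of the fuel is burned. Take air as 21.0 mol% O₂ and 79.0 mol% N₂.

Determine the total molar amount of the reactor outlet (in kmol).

Stoichiometric O₂ = 0.5 × 374 = 187 kmol; O₂ fed = 187 × 1.856 = 347.1 kmol.
N₂ fed = 347.1 × 79/21 = 1306 kmol.
Fuel reacted = 0.795 × 374 → ξ = 297.3 kmol.
Outlet (n = n₀ + ν ξ):
  H₂: 374 − 1(297.3) = 76.67
  O₂: 347.1 − 0.5(297.3) = 198.4
  N₂: 1306 (inert)
  H₂O: 0 + 1(297.3) = 297.3
Total out = 76.67 + 198.4 + 1306 + 297.3 = 1878 kmol.

1880 kmol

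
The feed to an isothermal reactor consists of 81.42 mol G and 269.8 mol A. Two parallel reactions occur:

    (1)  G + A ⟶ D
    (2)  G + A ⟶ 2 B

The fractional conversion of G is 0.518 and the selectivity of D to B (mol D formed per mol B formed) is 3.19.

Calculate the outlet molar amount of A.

Conversion of G: G consumed = 0.518 × 81.42 = 42.18 mol = 1ξ₁ + 1ξ₂.
Selectivity: 1ξ₁ / (2ξ₂) = 3.19 → ξ₁ = 6.38 ξ₂.
Substitute: (1·6.38 + 1) ξ₂ = 42.18 → ξ₂ = 5.715 mol, ξ₁ = 36.46 mol.
Outlet amounts (n = n₀ + Σ ν·ξ):
  G: 81.42 − 1(36.46) − 1(5.715) = 39.24
  A: 269.8 − 1(36.46) − 1(5.715) = 227.6
  D: 0 + 1(36.46) = 36.46
  B: 0 + 2(5.715) = 11.43

228 mol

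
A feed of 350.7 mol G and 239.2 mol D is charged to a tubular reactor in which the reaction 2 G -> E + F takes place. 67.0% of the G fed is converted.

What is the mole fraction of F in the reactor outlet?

G reacted = 0.67 × 350.7 = 235 mol; ν_G = −2, so ξ = 235/2 = 117.5 mol.
Outlet amounts (n = n₀ + ν ξ):
  G: 350.7 − 2(117.5) = 115.7
  E: 0 + 1(117.5) = 117.5
  F: 0 + 1(117.5) = 117.5
  D: 239.2 (inert)
Total out = 589.9 mol; y_F = 117.5 / 589.9 = 0.1992.

0.199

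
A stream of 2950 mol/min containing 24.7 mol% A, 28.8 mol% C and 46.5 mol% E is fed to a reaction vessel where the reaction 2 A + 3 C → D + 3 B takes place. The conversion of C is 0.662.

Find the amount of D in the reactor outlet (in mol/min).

187 mol/min

C reacted = 0.662 × 849.6 = 562.4 mol/min; ν_C = −3, so ξ = 562.4/3 = 187.5 mol/min.
Outlet amounts (n = n₀ + ν ξ):
  A: 728.6 − 2(187.5) = 353.7
  C: 849.6 − 3(187.5) = 287.2
  D: 0 + 1(187.5) = 187.5
  B: 0 + 3(187.5) = 562.4
  E: 1372 (inert)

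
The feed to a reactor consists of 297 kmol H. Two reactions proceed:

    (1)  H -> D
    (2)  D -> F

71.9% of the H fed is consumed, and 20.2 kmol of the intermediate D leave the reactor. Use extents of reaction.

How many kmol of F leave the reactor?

Conversion of H: H consumed = 1ξ₁ = 0.719 × 297 → ξ₁ = 213.5 kmol.
D balance: n_D = 0 + 1ξ₁ − 1ξ₂ = 20.2 → ξ₂ = (1·213.5 − 20.2)/1 = 193.3 kmol.
Outlet amounts (n = n₀ + Σ ν·ξ):
  H: 297 − 1(213.5) = 83.46
  D: 0 + 1(213.5) − 1(193.3) = 20.2
  F: 0 + 1(193.3) = 193.3

193 kmol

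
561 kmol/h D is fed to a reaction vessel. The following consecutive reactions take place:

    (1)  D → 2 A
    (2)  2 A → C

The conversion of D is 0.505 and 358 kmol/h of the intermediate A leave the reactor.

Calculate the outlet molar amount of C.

104 kmol/h

Conversion of D: D consumed = 1ξ₁ = 0.505 × 561 → ξ₁ = 283.3 kmol/h.
A balance: n_A = 0 + 2ξ₁ − 2ξ₂ = 358 → ξ₂ = (2·283.3 − 358)/2 = 104.3 kmol/h.
Outlet amounts (n = n₀ + Σ ν·ξ):
  D: 561 − 1(283.3) = 277.7
  A: 0 + 2(283.3) − 2(104.3) = 358
  C: 0 + 1(104.3) = 104.3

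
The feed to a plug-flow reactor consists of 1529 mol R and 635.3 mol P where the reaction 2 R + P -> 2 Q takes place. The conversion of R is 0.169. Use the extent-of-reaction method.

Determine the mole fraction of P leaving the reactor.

0.249

R reacted = 0.169 × 1529 = 258.4 mol; ν_R = −2, so ξ = 258.4/2 = 129.2 mol.
Outlet amounts (n = n₀ + ν ξ):
  R: 1529 − 2(129.2) = 1271
  P: 635.3 − 1(129.2) = 506.1
  Q: 0 + 2(129.2) = 258.4
Total out = 2035 mol; y_P = 506.1 / 2035 = 0.2487.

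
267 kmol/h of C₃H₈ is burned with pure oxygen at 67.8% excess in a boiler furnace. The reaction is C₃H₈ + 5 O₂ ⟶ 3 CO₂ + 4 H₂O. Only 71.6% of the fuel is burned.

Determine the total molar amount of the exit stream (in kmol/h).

Stoichiometric O₂ = 5 × 267 = 1335 kmol/h; O₂ fed = 1335 × 1.678 = 2240 kmol/h.
Fuel reacted = 0.716 × 267 → ξ = 191.2 kmol/h.
Outlet (n = n₀ + ν ξ):
  C₃H₈: 267 − 1(191.2) = 75.83
  O₂: 2240 − 5(191.2) = 1284
  CO₂: 0 + 3(191.2) = 573.5
  H₂O: 0 + 4(191.2) = 764.7
Total out = 75.83 + 1284 + 573.5 + 764.7 = 2698 kmol/h.

2700 kmol/h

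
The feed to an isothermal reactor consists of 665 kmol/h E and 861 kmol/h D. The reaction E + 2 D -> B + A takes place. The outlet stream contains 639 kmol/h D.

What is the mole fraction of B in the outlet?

0.0784

For D: n = n₀ − 2ξ → 639 = 861 − 2ξ, giving ξ = 111 kmol/h.
Outlet amounts (n = n₀ + ν ξ):
  E: 665 − 1(111) = 554
  D: 861 − 2(111) = 639
  B: 0 + 1(111) = 111
  A: 0 + 1(111) = 111
Total out = 1415 kmol/h; y_B = 111 / 1415 = 0.07845.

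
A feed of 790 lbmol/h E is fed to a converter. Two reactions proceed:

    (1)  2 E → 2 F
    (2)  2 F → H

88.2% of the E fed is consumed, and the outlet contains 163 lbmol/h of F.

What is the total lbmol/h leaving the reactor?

523 lbmol/h

Conversion of E: E consumed = 2ξ₁ = 0.882 × 790 → ξ₁ = 348.4 lbmol/h.
F balance: n_F = 0 + 2ξ₁ − 2ξ₂ = 163 → ξ₂ = (2·348.4 − 163)/2 = 266.9 lbmol/h.
Outlet amounts (n = n₀ + Σ ν·ξ):
  E: 790 − 2(348.4) = 93.22
  F: 0 + 2(348.4) − 2(266.9) = 163
  H: 0 + 1(266.9) = 266.9
Total out = 93.22 + 163 + 266.9 = 523.1 lbmol/h.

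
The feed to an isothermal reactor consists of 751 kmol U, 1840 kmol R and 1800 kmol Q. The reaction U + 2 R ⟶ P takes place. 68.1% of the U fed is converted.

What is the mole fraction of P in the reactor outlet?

U reacted = 0.681 × 751 = 511.4 kmol; ν_U = −1, so ξ = 511.4/1 = 511.4 kmol.
Outlet amounts (n = n₀ + ν ξ):
  U: 751 − 1(511.4) = 239.6
  R: 1840 − 2(511.4) = 817.1
  P: 0 + 1(511.4) = 511.4
  Q: 1800 (inert)
Total out = 3368 kmol; y_P = 511.4 / 3368 = 0.1518.

0.152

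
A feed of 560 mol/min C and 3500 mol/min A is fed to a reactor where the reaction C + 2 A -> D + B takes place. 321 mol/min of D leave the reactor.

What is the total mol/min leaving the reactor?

For D: n = n₀ + 1ξ → 321 = 0 + 1ξ, giving ξ = 321 mol/min.
Outlet amounts (n = n₀ + ν ξ):
  C: 560 − 1(321) = 239
  A: 3500 − 2(321) = 2858
  D: 0 + 1(321) = 321
  B: 0 + 1(321) = 321
Total out = 239 + 2858 + 321 + 321 = 3739 mol/min.

3740 mol/min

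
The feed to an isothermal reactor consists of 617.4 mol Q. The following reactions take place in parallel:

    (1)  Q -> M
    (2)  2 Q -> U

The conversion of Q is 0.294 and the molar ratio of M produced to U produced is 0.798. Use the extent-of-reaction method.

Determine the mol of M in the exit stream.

51.8 mol

Conversion of Q: Q consumed = 0.294 × 617.4 = 181.5 mol = 1ξ₁ + 2ξ₂.
Selectivity: 1ξ₁ / (1ξ₂) = 0.798 → ξ₁ = 0.798 ξ₂.
Substitute: (1·0.798 + 2) ξ₂ = 181.5 → ξ₂ = 64.87 mol, ξ₁ = 51.77 mol.
Outlet amounts (n = n₀ + Σ ν·ξ):
  Q: 617.4 − 1(51.77) − 2(64.87) = 435.9
  M: 0 + 1(51.77) = 51.77
  U: 0 + 1(64.87) = 64.87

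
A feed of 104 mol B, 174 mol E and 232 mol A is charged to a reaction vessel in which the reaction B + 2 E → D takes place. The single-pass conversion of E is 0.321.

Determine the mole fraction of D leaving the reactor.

0.0615

E reacted = 0.321 × 174 = 55.85 mol; ν_E = −2, so ξ = 55.85/2 = 27.93 mol.
Outlet amounts (n = n₀ + ν ξ):
  B: 104 − 1(27.93) = 76.07
  E: 174 − 2(27.93) = 118.1
  D: 0 + 1(27.93) = 27.93
  A: 232 (inert)
Total out = 454.1 mol; y_D = 27.93 / 454.1 = 0.06149.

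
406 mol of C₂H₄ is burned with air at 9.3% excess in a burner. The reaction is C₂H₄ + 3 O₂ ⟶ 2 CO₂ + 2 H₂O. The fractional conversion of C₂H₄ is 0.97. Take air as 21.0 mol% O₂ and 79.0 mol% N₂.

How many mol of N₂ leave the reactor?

5010 mol

Stoichiometric O₂ = 3 × 406 = 1218 mol; O₂ fed = 1218 × 1.093 = 1331 mol.
N₂ fed = 1331 × 79/21 = 5008 mol.
Fuel reacted = 0.97 × 406 → ξ = 393.8 mol.
Outlet (n = n₀ + ν ξ):
  C₂H₄: 406 − 1(393.8) = 12.18
  O₂: 1331 − 3(393.8) = 149.8
  N₂: 5008 (inert)
  CO₂: 0 + 2(393.8) = 787.6
  H₂O: 0 + 2(393.8) = 787.6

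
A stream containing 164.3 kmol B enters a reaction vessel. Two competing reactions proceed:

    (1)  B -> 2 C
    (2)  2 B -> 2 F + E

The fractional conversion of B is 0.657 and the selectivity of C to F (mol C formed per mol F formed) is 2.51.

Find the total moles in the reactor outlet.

Conversion of B: B consumed = 0.657 × 164.3 = 107.9 kmol = 1ξ₁ + 2ξ₂.
Selectivity: 2ξ₁ / (2ξ₂) = 2.51 → ξ₁ = 2.51 ξ₂.
Substitute: (1·2.51 + 2) ξ₂ = 107.9 → ξ₂ = 23.93 kmol, ξ₁ = 60.08 kmol.
Outlet amounts (n = n₀ + Σ ν·ξ):
  B: 164.3 − 1(60.08) − 2(23.93) = 56.35
  C: 0 + 2(60.08) = 120.2
  F: 0 + 2(23.93) = 47.87
  E: 0 + 1(23.93) = 23.93
Total out = 56.35 + 120.2 + 47.87 + 23.93 = 248.3 kmol.

248 kmol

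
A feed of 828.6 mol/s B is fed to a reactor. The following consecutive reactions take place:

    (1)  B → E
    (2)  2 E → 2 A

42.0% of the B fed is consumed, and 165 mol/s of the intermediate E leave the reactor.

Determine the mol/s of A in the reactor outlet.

Conversion of B: B consumed = 1ξ₁ = 0.42 × 828.6 → ξ₁ = 348 mol/s.
E balance: n_E = 0 + 1ξ₁ − 2ξ₂ = 165 → ξ₂ = (1·348 − 165)/2 = 91.51 mol/s.
Outlet amounts (n = n₀ + Σ ν·ξ):
  B: 828.6 − 1(348) = 480.6
  E: 0 + 1(348) − 2(91.51) = 165
  A: 0 + 2(91.51) = 183

183 mol/s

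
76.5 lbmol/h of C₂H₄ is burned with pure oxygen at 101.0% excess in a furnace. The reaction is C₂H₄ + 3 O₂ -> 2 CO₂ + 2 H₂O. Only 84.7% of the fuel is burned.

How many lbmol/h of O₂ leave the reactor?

267 lbmol/h

Stoichiometric O₂ = 3 × 76.5 = 229.5 lbmol/h; O₂ fed = 229.5 × 2.010 = 461.3 lbmol/h.
Fuel reacted = 0.847 × 76.5 → ξ = 64.8 lbmol/h.
Outlet (n = n₀ + ν ξ):
  C₂H₄: 76.5 − 1(64.8) = 11.7
  O₂: 461.3 − 3(64.8) = 266.9
  CO₂: 0 + 2(64.8) = 129.6
  H₂O: 0 + 2(64.8) = 129.6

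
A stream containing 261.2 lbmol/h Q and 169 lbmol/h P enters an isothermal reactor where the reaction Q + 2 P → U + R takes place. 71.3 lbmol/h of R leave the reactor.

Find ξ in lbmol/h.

For R: n = n₀ + 1ξ → 71.3 = 0 + 1ξ, giving ξ = 71.3 lbmol/h.
Outlet amounts (n = n₀ + ν ξ):
  Q: 261.2 − 1(71.3) = 189.9
  P: 169 − 2(71.3) = 26.4
  U: 0 + 1(71.3) = 71.3
  R: 0 + 1(71.3) = 71.3

ξ = 71.3 lbmol/h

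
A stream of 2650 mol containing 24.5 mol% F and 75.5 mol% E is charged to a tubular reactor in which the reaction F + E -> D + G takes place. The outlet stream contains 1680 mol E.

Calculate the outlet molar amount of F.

328 mol

For E: n = n₀ − 1ξ → 1680 = 2001 − 1ξ, giving ξ = 320.8 mol.
Outlet amounts (n = n₀ + ν ξ):
  F: 649.2 − 1(320.8) = 328.5
  E: 2001 − 1(320.8) = 1680
  D: 0 + 1(320.8) = 320.8
  G: 0 + 1(320.8) = 320.8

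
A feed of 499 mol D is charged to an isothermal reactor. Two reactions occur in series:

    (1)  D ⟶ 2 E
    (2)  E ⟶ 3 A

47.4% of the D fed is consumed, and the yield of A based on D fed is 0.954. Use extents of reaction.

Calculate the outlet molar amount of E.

314 mol

Conversion of D: D consumed = 1ξ₁ = 0.474 × 499 → ξ₁ = 236.5 mol.
Yield of A: 3ξ₂ / 499 = 0.954 → ξ₂ = 158.7 mol.
Outlet amounts (n = n₀ + Σ ν·ξ):
  D: 499 − 1(236.5) = 262.5
  E: 0 + 2(236.5) − 1(158.7) = 314.4
  A: 0 + 3(158.7) = 476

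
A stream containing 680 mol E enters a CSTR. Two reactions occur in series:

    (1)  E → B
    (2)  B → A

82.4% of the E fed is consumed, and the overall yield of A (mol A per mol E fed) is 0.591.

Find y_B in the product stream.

0.233

Conversion of E: E consumed = 1ξ₁ = 0.824 × 680 → ξ₁ = 560.3 mol.
Yield of A: 1ξ₂ / 680 = 0.591 → ξ₂ = 401.9 mol.
Outlet amounts (n = n₀ + Σ ν·ξ):
  E: 680 − 1(560.3) = 119.7
  B: 0 + 1(560.3) − 1(401.9) = 158.4
  A: 0 + 1(401.9) = 401.9
Total out = 680 mol; y_B = 158.4 / 680 = 0.233.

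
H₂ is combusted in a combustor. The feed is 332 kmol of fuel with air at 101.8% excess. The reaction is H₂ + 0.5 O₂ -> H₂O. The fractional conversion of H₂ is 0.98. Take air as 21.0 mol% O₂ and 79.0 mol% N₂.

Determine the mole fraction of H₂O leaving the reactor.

Stoichiometric O₂ = 0.5 × 332 = 166 kmol; O₂ fed = 166 × 2.018 = 335 kmol.
N₂ fed = 335 × 79/21 = 1260 kmol.
Fuel reacted = 0.98 × 332 → ξ = 325.4 kmol.
Outlet (n = n₀ + ν ξ):
  H₂: 332 − 1(325.4) = 6.64
  O₂: 335 − 0.5(325.4) = 172.3
  N₂: 1260 (inert)
  H₂O: 0 + 1(325.4) = 325.4
Total out = 1765 kmol; y_H₂O = 325.4 / 1765 = 0.1844.

0.184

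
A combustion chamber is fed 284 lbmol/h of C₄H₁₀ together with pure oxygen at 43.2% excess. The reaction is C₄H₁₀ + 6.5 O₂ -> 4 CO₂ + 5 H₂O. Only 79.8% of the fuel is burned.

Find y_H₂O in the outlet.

Stoichiometric O₂ = 6.5 × 284 = 1846 lbmol/h; O₂ fed = 1846 × 1.432 = 2643 lbmol/h.
Fuel reacted = 0.798 × 284 → ξ = 226.6 lbmol/h.
Outlet (n = n₀ + ν ξ):
  C₄H₁₀: 284 − 1(226.6) = 57.37
  O₂: 2643 − 6.5(226.6) = 1170
  CO₂: 0 + 4(226.6) = 906.5
  H₂O: 0 + 5(226.6) = 1133
Total out = 3267 lbmol/h; y_H₂O = 1133 / 3267 = 0.3468.

0.347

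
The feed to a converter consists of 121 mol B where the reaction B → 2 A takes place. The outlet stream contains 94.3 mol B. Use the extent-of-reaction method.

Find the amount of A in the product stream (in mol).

For B: n = n₀ − 1ξ → 94.3 = 121 − 1ξ, giving ξ = 26.7 mol.
Outlet amounts (n = n₀ + ν ξ):
  B: 121 − 1(26.7) = 94.3
  A: 0 + 2(26.7) = 53.4

53.4 mol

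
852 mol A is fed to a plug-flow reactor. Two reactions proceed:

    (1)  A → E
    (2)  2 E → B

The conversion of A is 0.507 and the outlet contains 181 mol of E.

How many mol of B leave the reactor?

Conversion of A: A consumed = 1ξ₁ = 0.507 × 852 → ξ₁ = 432 mol.
E balance: n_E = 0 + 1ξ₁ − 2ξ₂ = 181 → ξ₂ = (1·432 − 181)/2 = 125.5 mol.
Outlet amounts (n = n₀ + Σ ν·ξ):
  A: 852 − 1(432) = 420
  E: 0 + 1(432) − 2(125.5) = 181
  B: 0 + 1(125.5) = 125.5

125 mol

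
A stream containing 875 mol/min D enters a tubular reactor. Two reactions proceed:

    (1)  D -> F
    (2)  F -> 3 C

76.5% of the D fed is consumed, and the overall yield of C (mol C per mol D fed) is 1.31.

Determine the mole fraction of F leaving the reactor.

0.175

Conversion of D: D consumed = 1ξ₁ = 0.765 × 875 → ξ₁ = 669.4 mol/min.
Yield of C: 3ξ₂ / 875 = 1.31 → ξ₂ = 382.1 mol/min.
Outlet amounts (n = n₀ + Σ ν·ξ):
  D: 875 − 1(669.4) = 205.6
  F: 0 + 1(669.4) − 1(382.1) = 287.3
  C: 0 + 3(382.1) = 1146
Total out = 1639 mol/min; y_F = 287.3 / 1639 = 0.1753.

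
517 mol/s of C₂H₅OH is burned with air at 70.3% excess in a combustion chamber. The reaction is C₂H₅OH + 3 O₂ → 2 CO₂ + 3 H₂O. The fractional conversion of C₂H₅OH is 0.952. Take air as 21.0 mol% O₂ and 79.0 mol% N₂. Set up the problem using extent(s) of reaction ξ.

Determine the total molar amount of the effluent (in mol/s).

13600 mol/s

Stoichiometric O₂ = 3 × 517 = 1551 mol/s; O₂ fed = 1551 × 1.703 = 2641 mol/s.
N₂ fed = 2641 × 79/21 = 9937 mol/s.
Fuel reacted = 0.952 × 517 → ξ = 492.2 mol/s.
Outlet (n = n₀ + ν ξ):
  C₂H₅OH: 517 − 1(492.2) = 24.82
  O₂: 2641 − 3(492.2) = 1165
  N₂: 9937 (inert)
  CO₂: 0 + 2(492.2) = 984.4
  H₂O: 0 + 3(492.2) = 1477
Total out = 24.82 + 1165 + 9937 + 984.4 + 1477 = 13590 mol/s.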